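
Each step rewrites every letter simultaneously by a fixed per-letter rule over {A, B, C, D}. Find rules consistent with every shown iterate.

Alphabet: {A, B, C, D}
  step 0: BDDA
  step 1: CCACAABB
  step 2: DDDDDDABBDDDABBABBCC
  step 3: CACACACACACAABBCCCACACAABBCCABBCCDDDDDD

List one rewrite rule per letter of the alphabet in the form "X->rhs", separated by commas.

A->ABB, B->C, C->DDD, D->CA

  step 2 ⇒ step 3: DDDDDDABBDDDABBABBCC ⇒ CA·CA·CA·CA·CA·CA·ABB·C·C·CA·CA·CA·ABB·C·C·ABB·C·C·DDD·DDD
    A ↦ ABB
    B ↦ C
    C ↦ DDD
    D ↦ CA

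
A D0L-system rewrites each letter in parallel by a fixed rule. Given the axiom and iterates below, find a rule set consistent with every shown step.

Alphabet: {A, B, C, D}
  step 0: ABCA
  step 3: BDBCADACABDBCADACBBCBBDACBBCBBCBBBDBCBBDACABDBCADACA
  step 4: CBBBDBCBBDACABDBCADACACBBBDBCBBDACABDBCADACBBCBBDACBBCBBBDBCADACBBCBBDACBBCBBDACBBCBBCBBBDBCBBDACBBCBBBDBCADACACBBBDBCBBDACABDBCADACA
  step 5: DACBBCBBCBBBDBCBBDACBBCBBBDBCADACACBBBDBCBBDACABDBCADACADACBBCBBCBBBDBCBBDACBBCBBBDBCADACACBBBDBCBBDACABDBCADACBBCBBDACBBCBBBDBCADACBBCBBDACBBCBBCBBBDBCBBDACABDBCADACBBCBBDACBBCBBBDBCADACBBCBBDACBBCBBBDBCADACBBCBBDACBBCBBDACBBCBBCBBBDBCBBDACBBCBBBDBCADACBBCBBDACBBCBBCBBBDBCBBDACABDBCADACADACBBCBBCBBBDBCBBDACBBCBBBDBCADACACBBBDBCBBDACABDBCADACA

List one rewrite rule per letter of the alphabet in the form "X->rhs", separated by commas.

A->CA, B->CBB, C->DA, D->BDB

  step 4 ⇒ step 5: CBBBDBCBBDACABDBCADACACBBBDBCBBDACABDBCADACBBCBBDACBBCBBBDBCADACBBCBBDACBBCBBDACBBCBBCBBBDBCBBDACBBCBBBDBCADACACBBBDBCBBDACABDBCADACA ⇒ DA·CBB·CBB·CBB·BDB·CBB·DA·CBB·CBB·BDB·CA·DA·CA·CBB·BDB·CBB·DA·CA·BDB·CA·DA·CA·DA·CBB·CBB·CBB·BDB·CBB·DA·CBB·CBB·BDB·CA·DA·CA·CBB·BDB·CBB·DA·CA·BDB·CA·DA·CBB·CBB·DA·CBB·CBB·BDB·CA·DA·CBB·CBB·DA·CBB·CBB·CBB·BDB·CBB·DA·CA·BDB·CA·DA·CBB·CBB·DA·CBB·CBB·BDB·CA·DA·CBB·CBB·DA·CBB·CBB·BDB·CA·DA·CBB·CBB·DA·CBB·CBB·DA·CBB·CBB·CBB·BDB·CBB·DA·CBB·CBB·BDB·CA·DA·CBB·CBB·DA·CBB·CBB·CBB·BDB·CBB·DA·CA·BDB·CA·DA·CA·DA·CBB·CBB·CBB·BDB·CBB·DA·CBB·CBB·BDB·CA·DA·CA·CBB·BDB·CBB·DA·CA·BDB·CA·DA·CA
    A ↦ CA
    B ↦ CBB
    C ↦ DA
    D ↦ BDB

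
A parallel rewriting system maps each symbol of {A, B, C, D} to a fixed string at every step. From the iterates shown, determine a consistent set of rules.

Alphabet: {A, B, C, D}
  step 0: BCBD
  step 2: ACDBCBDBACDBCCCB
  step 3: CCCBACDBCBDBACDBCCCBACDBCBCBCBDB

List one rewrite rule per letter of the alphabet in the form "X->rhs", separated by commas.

A->CC, B->DB, C->CB, D->AC

  step 2 ⇒ step 3: ACDBCBDBACDBCCCB ⇒ CC·CB·AC·DB·CB·DB·AC·DB·CC·CB·AC·DB·CB·CB·CB·DB
    A ↦ CC
    B ↦ DB
    C ↦ CB
    D ↦ AC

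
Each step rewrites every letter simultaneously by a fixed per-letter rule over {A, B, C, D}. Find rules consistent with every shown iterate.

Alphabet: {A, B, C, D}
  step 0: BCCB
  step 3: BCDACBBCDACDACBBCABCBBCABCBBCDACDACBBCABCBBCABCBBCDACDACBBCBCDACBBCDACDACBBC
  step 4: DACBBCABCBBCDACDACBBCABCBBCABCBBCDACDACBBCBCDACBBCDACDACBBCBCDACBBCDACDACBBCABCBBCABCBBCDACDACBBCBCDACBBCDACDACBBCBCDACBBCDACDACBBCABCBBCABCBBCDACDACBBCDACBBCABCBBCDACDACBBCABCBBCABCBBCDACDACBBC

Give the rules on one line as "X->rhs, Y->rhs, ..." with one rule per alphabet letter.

  step 3 ⇒ step 4: BCDACBBCDACDACBBCABCBBCABCBBCDACDACBBCABCBBCABCBBCDACDACBBCBCDACBBCDACDACBBC ⇒ DAC·BBC·A·BC·BBC·DAC·DAC·BBC·A·BC·BBC·A·BC·BBC·DAC·DAC·BBC·BC·DAC·BBC·DAC·DAC·BBC·BC·DAC·BBC·DAC·DAC·BBC·A·BC·BBC·A·BC·BBC·DAC·DAC·BBC·BC·DAC·BBC·DAC·DAC·BBC·BC·DAC·BBC·DAC·DAC·BBC·A·BC·BBC·A·BC·BBC·DAC·DAC·BBC·DAC·BBC·A·BC·BBC·DAC·DAC·BBC·A·BC·BBC·A·BC·BBC·DAC·DAC·BBC
    A ↦ BC
    B ↦ DAC
    C ↦ BBC
    D ↦ A

A->BC, B->DAC, C->BBC, D->A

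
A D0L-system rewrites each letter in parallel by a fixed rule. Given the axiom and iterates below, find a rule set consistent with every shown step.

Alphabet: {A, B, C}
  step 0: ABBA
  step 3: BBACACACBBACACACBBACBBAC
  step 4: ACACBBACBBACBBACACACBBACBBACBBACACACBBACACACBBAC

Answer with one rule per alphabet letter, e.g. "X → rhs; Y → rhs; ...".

  step 3 ⇒ step 4: BBACACACBBACACACBBACBBAC ⇒ AC·AC·B·BAC·B·BAC·B·BAC·AC·AC·B·BAC·B·BAC·B·BAC·AC·AC·B·BAC·AC·AC·B·BAC
    A ↦ B
    B ↦ AC
    C ↦ BAC

A->B, B->AC, C->BAC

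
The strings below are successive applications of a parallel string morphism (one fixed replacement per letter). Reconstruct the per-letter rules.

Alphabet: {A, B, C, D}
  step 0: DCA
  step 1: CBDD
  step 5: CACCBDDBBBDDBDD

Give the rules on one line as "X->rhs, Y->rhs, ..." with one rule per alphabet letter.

A->DD, B->CA, C->B, D->C

  step 0 ⇒ step 1: DCA ⇒ C·B·DD
    A ↦ DD
    C ↦ B
    D ↦ C
    B ↦ CA  (constrained at step 1)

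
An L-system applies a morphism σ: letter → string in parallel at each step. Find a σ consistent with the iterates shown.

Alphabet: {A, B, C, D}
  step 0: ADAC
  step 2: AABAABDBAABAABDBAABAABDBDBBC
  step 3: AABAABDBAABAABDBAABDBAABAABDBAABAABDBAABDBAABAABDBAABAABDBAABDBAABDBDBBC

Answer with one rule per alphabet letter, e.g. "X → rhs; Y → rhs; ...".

  step 2 ⇒ step 3: AABAABDBAABAABDBAABAABDBDBBC ⇒ AAB·AAB·DB·AAB·AAB·DB·AAB·DB·AAB·AAB·DB·AAB·AAB·DB·AAB·DB·AAB·AAB·DB·AAB·AAB·DB·AAB·DB·AAB·DB·DB·BC
    A ↦ AAB
    B ↦ DB
    C ↦ BC
    D ↦ AAB

A->AAB, B->DB, C->BC, D->AAB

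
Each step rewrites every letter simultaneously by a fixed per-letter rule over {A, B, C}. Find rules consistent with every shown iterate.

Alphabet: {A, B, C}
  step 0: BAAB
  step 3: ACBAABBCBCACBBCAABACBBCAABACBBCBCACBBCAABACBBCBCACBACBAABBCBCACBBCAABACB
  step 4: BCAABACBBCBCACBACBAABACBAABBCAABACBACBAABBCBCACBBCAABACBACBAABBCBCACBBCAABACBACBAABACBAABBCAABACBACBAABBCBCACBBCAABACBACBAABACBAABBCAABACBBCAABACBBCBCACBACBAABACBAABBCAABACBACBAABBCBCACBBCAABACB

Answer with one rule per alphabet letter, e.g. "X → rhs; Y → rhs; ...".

  step 3 ⇒ step 4: ACBAABBCBCACBBCAABACBBCAABACBBCBCACBBCAABACBBCBCACBACBAABBCBCACBBCAABACB ⇒ BC·AAB·ACB·BC·BC·ACB·ACB·AAB·ACB·AAB·BC·AAB·ACB·ACB·AAB·BC·BC·ACB·BC·AAB·ACB·ACB·AAB·BC·BC·ACB·BC·AAB·ACB·ACB·AAB·ACB·AAB·BC·AAB·ACB·ACB·AAB·BC·BC·ACB·BC·AAB·ACB·ACB·AAB·ACB·AAB·BC·AAB·ACB·BC·AAB·ACB·BC·BC·ACB·ACB·AAB·ACB·AAB·BC·AAB·ACB·ACB·AAB·BC·BC·ACB·BC·AAB·ACB
    A ↦ BC
    B ↦ ACB
    C ↦ AAB

A->BC, B->ACB, C->AAB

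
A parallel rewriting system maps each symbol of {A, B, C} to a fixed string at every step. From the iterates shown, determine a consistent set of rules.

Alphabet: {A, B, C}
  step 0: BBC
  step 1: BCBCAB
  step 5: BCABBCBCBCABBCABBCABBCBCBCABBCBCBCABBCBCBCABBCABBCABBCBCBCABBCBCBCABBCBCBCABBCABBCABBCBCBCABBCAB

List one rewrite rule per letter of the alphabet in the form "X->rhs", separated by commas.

A->BC, B->BC, C->AB

  step 0 ⇒ step 1: BBC ⇒ BC·BC·AB
    B ↦ BC
    C ↦ AB
    A ↦ BC  (constrained at step 1)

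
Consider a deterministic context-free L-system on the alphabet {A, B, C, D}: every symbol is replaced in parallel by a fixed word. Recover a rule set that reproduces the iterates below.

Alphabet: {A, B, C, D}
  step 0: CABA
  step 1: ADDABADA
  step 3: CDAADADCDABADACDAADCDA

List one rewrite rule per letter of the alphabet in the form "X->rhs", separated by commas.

  step 0 ⇒ step 1: CABA ⇒ AD·DA·BA·DA
    A ↦ DA
    B ↦ BA
    C ↦ AD
    D ↦ C  (constrained at step 1)

A->DA, B->BA, C->AD, D->C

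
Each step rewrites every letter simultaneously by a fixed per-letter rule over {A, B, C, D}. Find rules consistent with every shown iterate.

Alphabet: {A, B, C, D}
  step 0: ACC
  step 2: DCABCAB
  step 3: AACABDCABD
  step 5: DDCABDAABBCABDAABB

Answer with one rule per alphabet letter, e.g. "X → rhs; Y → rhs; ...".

  step 2 ⇒ step 3: DCABCAB ⇒ AA·CA·B·D·CA·B·D
    A ↦ B
    B ↦ D
    C ↦ CA
    D ↦ AA

A->B, B->D, C->CA, D->AA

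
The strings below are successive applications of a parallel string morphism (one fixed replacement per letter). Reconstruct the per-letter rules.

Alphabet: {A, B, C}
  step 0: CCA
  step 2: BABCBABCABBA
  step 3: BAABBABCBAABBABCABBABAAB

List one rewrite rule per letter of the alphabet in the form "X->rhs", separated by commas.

  step 2 ⇒ step 3: BABCBABCABBA ⇒ BA·AB·BA·BC·BA·AB·BA·BC·AB·BA·BA·AB
    A ↦ AB
    B ↦ BA
    C ↦ BC

A->AB, B->BA, C->BC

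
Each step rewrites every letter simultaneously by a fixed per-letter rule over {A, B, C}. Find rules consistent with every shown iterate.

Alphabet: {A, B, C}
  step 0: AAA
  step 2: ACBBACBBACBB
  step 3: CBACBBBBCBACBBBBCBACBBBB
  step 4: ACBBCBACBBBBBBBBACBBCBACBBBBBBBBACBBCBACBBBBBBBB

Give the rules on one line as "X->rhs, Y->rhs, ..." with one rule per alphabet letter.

A->CB, B->BB, C->AC

  step 3 ⇒ step 4: CBACBBBBCBACBBBBCBACBBBB ⇒ AC·BB·CB·AC·BB·BB·BB·BB·AC·BB·CB·AC·BB·BB·BB·BB·AC·BB·CB·AC·BB·BB·BB·BB
    A ↦ CB
    B ↦ BB
    C ↦ AC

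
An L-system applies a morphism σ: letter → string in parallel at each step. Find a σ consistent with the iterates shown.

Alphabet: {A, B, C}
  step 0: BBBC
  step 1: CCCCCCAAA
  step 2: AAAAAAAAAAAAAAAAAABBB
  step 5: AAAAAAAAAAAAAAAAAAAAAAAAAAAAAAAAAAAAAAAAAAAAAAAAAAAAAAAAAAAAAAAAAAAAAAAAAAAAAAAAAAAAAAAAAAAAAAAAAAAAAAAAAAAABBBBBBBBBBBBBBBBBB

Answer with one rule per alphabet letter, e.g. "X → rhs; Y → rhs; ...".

  step 1 ⇒ step 2: CCCCCCAAA ⇒ AAA·AAA·AAA·AAA·AAA·AAA·B·B·B
    A ↦ B
    C ↦ AAA
  step 0 ⇒ step 1: BBBC ⇒ CC·CC·CC·AAA
    B ↦ CC

A->B, B->CC, C->AAA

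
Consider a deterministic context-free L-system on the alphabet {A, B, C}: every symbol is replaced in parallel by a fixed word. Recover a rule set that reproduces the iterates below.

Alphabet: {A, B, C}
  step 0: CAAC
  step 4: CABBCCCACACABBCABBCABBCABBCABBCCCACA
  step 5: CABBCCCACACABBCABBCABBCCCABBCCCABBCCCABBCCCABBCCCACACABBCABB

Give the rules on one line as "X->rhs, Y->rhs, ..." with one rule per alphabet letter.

A->BB, B->C, C->CA

  step 4 ⇒ step 5: CABBCCCACACABBCABBCABBCABBCABBCCCACA ⇒ CA·BB·C·C·CA·CA·CA·BB·CA·BB·CA·BB·C·C·CA·BB·C·C·CA·BB·C·C·CA·BB·C·C·CA·BB·C·C·CA·CA·CA·BB·CA·BB
    A ↦ BB
    B ↦ C
    C ↦ CA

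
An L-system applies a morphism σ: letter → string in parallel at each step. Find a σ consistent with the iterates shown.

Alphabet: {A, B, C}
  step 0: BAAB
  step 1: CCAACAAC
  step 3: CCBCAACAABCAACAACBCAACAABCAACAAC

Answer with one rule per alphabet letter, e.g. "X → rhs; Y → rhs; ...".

A->CAA, B->C, C->B

  step 0 ⇒ step 1: BAAB ⇒ C·CAA·CAA·C
    A ↦ CAA
    B ↦ C
    C ↦ B  (constrained at step 1)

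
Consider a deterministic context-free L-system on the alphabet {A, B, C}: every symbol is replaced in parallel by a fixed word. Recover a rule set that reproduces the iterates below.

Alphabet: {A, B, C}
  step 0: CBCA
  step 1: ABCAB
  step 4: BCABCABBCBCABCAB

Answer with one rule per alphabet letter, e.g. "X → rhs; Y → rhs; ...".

  step 0 ⇒ step 1: CBCA ⇒ A·BC·A·B
    A ↦ B
    B ↦ BC
    C ↦ A

A->B, B->BC, C->A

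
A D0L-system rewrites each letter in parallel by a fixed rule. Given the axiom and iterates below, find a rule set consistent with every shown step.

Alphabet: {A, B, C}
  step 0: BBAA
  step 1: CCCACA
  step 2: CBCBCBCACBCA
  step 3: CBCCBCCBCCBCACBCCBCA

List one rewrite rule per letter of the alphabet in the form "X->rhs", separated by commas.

A->CA, B->C, C->CB

  step 2 ⇒ step 3: CBCBCBCACBCA ⇒ CB·C·CB·C·CB·C·CB·CA·CB·C·CB·CA
    A ↦ CA
    B ↦ C
    C ↦ CB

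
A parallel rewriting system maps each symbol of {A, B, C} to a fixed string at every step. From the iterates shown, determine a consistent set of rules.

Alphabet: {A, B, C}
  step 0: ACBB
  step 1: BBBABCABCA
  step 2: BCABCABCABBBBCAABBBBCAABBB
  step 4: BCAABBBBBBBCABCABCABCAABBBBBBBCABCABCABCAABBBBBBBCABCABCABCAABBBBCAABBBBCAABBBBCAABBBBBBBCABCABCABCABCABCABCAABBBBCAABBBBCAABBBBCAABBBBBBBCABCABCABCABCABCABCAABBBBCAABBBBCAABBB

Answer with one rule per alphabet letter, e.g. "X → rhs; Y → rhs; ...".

A->BBB, B->BCA, C->A

  step 1 ⇒ step 2: BBBABCABCA ⇒ BCA·BCA·BCA·BBB·BCA·A·BBB·BCA·A·BBB
    A ↦ BBB
    B ↦ BCA
    C ↦ A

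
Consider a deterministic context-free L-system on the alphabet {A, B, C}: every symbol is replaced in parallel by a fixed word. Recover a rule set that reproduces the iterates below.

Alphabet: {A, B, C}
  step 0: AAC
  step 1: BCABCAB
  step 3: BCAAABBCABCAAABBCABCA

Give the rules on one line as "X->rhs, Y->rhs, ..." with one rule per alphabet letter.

A->BCA, B->A, C->B

  step 0 ⇒ step 1: AAC ⇒ BCA·BCA·B
    A ↦ BCA
    C ↦ B
    B ↦ A  (constrained at step 1)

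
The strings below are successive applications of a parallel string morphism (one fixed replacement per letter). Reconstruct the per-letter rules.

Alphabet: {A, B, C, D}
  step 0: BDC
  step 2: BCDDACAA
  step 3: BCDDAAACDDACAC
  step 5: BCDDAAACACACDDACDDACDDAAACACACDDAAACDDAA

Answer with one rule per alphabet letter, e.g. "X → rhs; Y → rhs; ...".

A->AC, B->BC, C->DD, D->A

  step 2 ⇒ step 3: BCDDACAA ⇒ BC·DD·A·A·AC·DD·AC·AC
    A ↦ AC
    B ↦ BC
    C ↦ DD
    D ↦ A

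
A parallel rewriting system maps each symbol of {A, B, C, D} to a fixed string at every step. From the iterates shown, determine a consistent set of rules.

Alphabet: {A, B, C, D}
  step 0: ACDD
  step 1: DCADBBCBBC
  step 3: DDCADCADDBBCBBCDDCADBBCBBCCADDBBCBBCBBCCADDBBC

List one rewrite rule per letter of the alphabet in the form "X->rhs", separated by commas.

  step 0 ⇒ step 1: ACDD ⇒ D·CAD·BBC·BBC
    A ↦ D
    C ↦ CAD
    D ↦ BBC
    B ↦ D  (constrained at step 1)

A->D, B->D, C->CAD, D->BBC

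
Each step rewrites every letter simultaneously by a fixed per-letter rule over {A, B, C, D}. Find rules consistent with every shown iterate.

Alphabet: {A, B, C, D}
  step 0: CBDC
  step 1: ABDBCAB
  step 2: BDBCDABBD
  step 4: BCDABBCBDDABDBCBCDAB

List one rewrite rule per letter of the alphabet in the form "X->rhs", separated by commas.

A->B, B->D, C->AB, D->BC

  step 1 ⇒ step 2: ABDBCAB ⇒ B·D·BC·D·AB·B·D
    A ↦ B
    B ↦ D
    C ↦ AB
    D ↦ BC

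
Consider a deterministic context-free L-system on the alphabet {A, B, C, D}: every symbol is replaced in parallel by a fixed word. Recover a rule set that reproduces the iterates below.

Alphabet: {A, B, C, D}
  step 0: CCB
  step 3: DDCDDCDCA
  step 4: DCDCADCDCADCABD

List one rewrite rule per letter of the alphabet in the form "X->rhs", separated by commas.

  step 3 ⇒ step 4: DDCDDCDCA ⇒ DC·DC·A·DC·DC·A·DC·A·BD
    A ↦ BD
    C ↦ A
    D ↦ DC
    B ↦ D  (constrained at step 0)

A->BD, B->D, C->A, D->DC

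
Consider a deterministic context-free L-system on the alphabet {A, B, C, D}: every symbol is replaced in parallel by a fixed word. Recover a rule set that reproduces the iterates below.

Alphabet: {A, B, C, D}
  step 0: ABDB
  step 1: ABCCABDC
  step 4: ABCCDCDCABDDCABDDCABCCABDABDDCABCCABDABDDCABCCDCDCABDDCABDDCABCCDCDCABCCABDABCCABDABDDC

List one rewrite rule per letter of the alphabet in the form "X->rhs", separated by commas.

A->ABC, B->C, C->DC, D->ABD

  step 0 ⇒ step 1: ABDB ⇒ ABC·C·ABD·C
    A ↦ ABC
    B ↦ C
    D ↦ ABD
    C ↦ DC  (constrained at step 1)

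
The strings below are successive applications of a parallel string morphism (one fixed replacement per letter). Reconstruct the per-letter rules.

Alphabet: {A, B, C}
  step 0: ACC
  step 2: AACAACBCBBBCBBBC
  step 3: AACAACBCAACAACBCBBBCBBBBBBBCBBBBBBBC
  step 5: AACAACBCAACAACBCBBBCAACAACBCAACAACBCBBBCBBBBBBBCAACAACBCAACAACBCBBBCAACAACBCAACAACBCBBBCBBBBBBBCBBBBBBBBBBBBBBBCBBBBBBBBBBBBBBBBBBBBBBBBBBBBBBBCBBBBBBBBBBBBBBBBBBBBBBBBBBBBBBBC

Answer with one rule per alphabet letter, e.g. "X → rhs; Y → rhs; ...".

  step 2 ⇒ step 3: AACAACBCBBBCBBBC ⇒ AAC·AAC·BC·AAC·AAC·BC·BB·BC·BB·BB·BB·BC·BB·BB·BB·BC
    A ↦ AAC
    B ↦ BB
    C ↦ BC

A->AAC, B->BB, C->BC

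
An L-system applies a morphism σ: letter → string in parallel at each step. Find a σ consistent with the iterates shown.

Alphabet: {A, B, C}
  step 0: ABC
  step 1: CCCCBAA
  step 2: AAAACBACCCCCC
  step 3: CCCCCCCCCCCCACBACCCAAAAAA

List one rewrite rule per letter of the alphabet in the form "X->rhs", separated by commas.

A->CCC, B->CBA, C->A

  step 2 ⇒ step 3: AAAACBACCCCCC ⇒ CCC·CCC·CCC·CCC·A·CBA·CCC·A·A·A·A·A·A
    A ↦ CCC
    B ↦ CBA
    C ↦ A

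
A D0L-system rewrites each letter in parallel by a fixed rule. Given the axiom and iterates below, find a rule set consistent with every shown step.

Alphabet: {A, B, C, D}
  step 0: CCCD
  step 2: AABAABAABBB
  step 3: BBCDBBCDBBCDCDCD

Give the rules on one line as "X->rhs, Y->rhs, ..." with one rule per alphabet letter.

  step 2 ⇒ step 3: AABAABAABBB ⇒ B·B·CD·B·B·CD·B·B·CD·CD·CD
    A ↦ B
    B ↦ CD
    C ↦ DA  (constrained at step 0)
    D ↦ AA  (constrained at step 0)

A->B, B->CD, C->DA, D->AA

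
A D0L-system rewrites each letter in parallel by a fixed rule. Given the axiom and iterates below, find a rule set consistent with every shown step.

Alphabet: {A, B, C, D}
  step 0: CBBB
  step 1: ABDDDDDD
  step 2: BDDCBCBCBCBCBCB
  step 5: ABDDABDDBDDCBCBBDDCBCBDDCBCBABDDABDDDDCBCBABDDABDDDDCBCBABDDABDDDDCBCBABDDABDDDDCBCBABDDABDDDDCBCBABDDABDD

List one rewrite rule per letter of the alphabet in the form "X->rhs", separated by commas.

A->B, B->DD, C->AB, D->CB

  step 1 ⇒ step 2: ABDDDDDD ⇒ B·DD·CB·CB·CB·CB·CB·CB
    A ↦ B
    B ↦ DD
    D ↦ CB
  step 0 ⇒ step 1: CBBB ⇒ AB·DD·DD·DD
    C ↦ AB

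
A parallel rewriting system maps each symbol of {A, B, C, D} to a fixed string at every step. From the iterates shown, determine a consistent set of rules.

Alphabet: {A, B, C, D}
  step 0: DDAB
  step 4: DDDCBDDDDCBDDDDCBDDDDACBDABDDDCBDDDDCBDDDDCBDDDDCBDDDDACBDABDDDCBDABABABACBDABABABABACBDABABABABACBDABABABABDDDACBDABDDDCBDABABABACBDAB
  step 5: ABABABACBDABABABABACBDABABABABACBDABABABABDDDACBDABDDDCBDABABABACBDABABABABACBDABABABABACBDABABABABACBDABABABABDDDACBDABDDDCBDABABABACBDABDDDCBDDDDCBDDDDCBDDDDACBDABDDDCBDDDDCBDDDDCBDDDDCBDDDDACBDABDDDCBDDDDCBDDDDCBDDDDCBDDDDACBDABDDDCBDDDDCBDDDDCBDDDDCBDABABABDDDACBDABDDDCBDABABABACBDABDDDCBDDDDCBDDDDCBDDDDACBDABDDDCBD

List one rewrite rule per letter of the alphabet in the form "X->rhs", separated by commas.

  step 4 ⇒ step 5: DDDCBDDDDCBDDDDCBDDDDACBDABDDDCBDDDDCBDDDDCBDDDDCBDDDDACBDABDDDCBDABABABACBDABABABABACBDABABABABACBDABABABABDDDACBDABDDDCBDABABABACBDAB ⇒ AB·AB·AB·A·CBD·AB·AB·AB·AB·A·CBD·AB·AB·AB·AB·A·CBD·AB·AB·AB·AB·DDD·A·CBD·AB·DDD·CBD·AB·AB·AB·A·CBD·AB·AB·AB·AB·A·CBD·AB·AB·AB·AB·A·CBD·AB·AB·AB·AB·A·CBD·AB·AB·AB·AB·DDD·A·CBD·AB·DDD·CBD·AB·AB·AB·A·CBD·AB·DDD·CBD·DDD·CBD·DDD·CBD·DDD·A·CBD·AB·DDD·CBD·DDD·CBD·DDD·CBD·DDD·CBD·DDD·A·CBD·AB·DDD·CBD·DDD·CBD·DDD·CBD·DDD·CBD·DDD·A·CBD·AB·DDD·CBD·DDD·CBD·DDD·CBD·DDD·CBD·AB·AB·AB·DDD·A·CBD·AB·DDD·CBD·AB·AB·AB·A·CBD·AB·DDD·CBD·DDD·CBD·DDD·CBD·DDD·A·CBD·AB·DDD·CBD
    A ↦ DDD
    B ↦ CBD
    C ↦ A
    D ↦ AB

A->DDD, B->CBD, C->A, D->AB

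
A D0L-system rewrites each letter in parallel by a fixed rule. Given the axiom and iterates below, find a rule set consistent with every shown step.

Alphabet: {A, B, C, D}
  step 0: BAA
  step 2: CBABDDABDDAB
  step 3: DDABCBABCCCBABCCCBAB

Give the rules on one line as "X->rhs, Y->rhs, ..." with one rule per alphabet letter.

  step 2 ⇒ step 3: CBABDDABDDAB ⇒ DD·AB·CB·AB·C·C·CB·AB·C·C·CB·AB
    A ↦ CB
    B ↦ AB
    C ↦ DD
    D ↦ C

A->CB, B->AB, C->DD, D->C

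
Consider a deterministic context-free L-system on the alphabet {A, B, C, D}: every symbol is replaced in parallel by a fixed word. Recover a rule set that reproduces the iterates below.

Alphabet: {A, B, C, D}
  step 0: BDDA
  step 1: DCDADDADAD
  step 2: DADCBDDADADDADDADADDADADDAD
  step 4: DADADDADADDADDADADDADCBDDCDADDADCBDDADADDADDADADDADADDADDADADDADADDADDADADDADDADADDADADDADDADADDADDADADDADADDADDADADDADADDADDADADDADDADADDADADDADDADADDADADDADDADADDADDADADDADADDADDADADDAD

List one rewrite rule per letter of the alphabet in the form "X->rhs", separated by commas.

  step 1 ⇒ step 2: DCDADDADAD ⇒ DAD·CBD·DAD·AD·DAD·DAD·AD·DAD·AD·DAD
    A ↦ AD
    C ↦ CBD
    D ↦ DAD
  step 0 ⇒ step 1: BDDA ⇒ DC·DAD·DAD·AD
    B ↦ DC

A->AD, B->DC, C->CBD, D->DAD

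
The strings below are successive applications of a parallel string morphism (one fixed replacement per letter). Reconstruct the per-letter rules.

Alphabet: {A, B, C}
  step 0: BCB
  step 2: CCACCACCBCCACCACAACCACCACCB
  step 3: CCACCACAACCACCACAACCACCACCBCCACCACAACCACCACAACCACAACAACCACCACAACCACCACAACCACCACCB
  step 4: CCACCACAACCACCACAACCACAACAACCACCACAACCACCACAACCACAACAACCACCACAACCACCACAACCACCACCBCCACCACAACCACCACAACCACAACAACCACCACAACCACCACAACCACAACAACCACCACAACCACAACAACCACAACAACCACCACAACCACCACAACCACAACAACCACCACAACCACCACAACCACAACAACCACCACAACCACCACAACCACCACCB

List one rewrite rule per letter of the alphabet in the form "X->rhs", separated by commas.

  step 3 ⇒ step 4: CCACCACAACCACCACAACCACCACCBCCACCACAACCACCACAACCACAACAACCACCACAACCACCACAACCACCACCB ⇒ CCA·CCA·CAA·CCA·CCA·CAA·CCA·CAA·CAA·CCA·CCA·CAA·CCA·CCA·CAA·CCA·CAA·CAA·CCA·CCA·CAA·CCA·CCA·CAA·CCA·CCA·CCB·CCA·CCA·CAA·CCA·CCA·CAA·CCA·CAA·CAA·CCA·CCA·CAA·CCA·CCA·CAA·CCA·CAA·CAA·CCA·CCA·CAA·CCA·CAA·CAA·CCA·CAA·CAA·CCA·CCA·CAA·CCA·CCA·CAA·CCA·CAA·CAA·CCA·CCA·CAA·CCA·CCA·CAA·CCA·CAA·CAA·CCA·CCA·CAA·CCA·CCA·CAA·CCA·CCA·CCB
    A ↦ CAA
    B ↦ CCB
    C ↦ CCA

A->CAA, B->CCB, C->CCA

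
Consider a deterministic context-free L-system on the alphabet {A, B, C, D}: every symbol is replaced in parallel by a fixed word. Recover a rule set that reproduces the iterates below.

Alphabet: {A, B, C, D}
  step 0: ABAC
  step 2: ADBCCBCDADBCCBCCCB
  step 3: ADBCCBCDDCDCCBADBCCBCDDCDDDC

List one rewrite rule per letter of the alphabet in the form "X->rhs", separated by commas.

  step 2 ⇒ step 3: ADBCCBCDADBCCBCCCB ⇒ ADB·CCB·C·D·D·C·D·CCB·ADB·CCB·C·D·D·C·D·D·D·C
    A ↦ ADB
    B ↦ C
    C ↦ D
    D ↦ CCB

A->ADB, B->C, C->D, D->CCB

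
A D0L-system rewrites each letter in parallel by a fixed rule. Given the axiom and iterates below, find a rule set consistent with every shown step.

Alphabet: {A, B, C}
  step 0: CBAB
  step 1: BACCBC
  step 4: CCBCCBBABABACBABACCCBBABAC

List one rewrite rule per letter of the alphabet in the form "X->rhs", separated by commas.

  step 0 ⇒ step 1: CBAB ⇒ BA·C·CB·C
    A ↦ CB
    B ↦ C
    C ↦ BA

A->CB, B->C, C->BA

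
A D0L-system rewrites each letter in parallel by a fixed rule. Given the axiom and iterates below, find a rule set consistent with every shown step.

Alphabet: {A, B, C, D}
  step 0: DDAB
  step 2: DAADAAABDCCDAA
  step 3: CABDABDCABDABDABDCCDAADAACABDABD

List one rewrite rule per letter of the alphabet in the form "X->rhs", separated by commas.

  step 2 ⇒ step 3: DAADAAABDCCDAA ⇒ C·ABD·ABD·C·ABD·ABD·ABD·C·C·DAA·DAA·C·ABD·ABD
    A ↦ ABD
    B ↦ C
    C ↦ DAA
    D ↦ C

A->ABD, B->C, C->DAA, D->C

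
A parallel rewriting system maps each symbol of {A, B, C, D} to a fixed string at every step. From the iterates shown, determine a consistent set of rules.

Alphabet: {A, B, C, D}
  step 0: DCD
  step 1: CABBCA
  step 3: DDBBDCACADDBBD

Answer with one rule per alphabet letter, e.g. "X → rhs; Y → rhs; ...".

A->CB, B->D, C->BB, D->CA

  step 0 ⇒ step 1: DCD ⇒ CA·BB·CA
    C ↦ BB
    D ↦ CA
    A ↦ CB  (constrained at step 1)
    B ↦ D  (constrained at step 1)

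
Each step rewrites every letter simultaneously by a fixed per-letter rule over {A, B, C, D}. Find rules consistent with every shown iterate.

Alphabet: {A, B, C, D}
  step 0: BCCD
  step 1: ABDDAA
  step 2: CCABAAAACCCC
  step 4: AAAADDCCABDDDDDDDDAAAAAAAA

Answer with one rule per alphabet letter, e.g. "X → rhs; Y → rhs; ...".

A->CC, B->AB, C->D, D->AA

  step 1 ⇒ step 2: ABDDAA ⇒ CC·AB·AA·AA·CC·CC
    A ↦ CC
    B ↦ AB
    D ↦ AA
  step 0 ⇒ step 1: BCCD ⇒ AB·D·D·AA
    C ↦ D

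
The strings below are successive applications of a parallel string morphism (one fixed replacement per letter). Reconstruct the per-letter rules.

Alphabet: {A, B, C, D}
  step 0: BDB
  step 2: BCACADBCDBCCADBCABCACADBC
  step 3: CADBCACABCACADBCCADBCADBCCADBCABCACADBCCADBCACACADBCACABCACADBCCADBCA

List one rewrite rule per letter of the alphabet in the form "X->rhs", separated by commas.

  step 2 ⇒ step 3: BCACADBCDBCCADBCABCACADBC ⇒ CAD·BCA·CA·BCA·CA·DBC·CAD·BCA·DBC·CAD·BCA·BCA·CA·DBC·CAD·BCA·CA·CAD·BCA·CA·BCA·CA·DBC·CAD·BCA
    A ↦ CA
    B ↦ CAD
    C ↦ BCA
    D ↦ DBC

A->CA, B->CAD, C->BCA, D->DBC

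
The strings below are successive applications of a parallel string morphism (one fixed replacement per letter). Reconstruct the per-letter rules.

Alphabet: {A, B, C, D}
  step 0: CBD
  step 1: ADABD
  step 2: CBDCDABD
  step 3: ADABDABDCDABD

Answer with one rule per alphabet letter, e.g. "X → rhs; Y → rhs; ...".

  step 2 ⇒ step 3: CBDCDABD ⇒ A·DA·BD·A·BD·C·DA·BD
    A ↦ C
    B ↦ DA
    C ↦ A
    D ↦ BD

A->C, B->DA, C->A, D->BD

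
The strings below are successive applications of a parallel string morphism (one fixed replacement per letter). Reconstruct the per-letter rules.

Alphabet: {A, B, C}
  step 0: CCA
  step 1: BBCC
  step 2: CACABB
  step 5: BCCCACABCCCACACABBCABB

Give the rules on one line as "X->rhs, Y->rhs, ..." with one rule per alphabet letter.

  step 1 ⇒ step 2: BBCC ⇒ CA·CA·B·B
    B ↦ CA
    C ↦ B
  step 0 ⇒ step 1: CCA ⇒ B·B·CC
    A ↦ CC

A->CC, B->CA, C->B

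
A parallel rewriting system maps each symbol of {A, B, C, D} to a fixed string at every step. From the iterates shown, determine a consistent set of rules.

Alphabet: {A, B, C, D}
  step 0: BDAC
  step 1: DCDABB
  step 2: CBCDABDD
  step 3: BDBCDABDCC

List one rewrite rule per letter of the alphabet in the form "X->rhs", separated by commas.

  step 2 ⇒ step 3: CBCDABDD ⇒ B·D·B·C·DAB·D·C·C
    A ↦ DAB
    B ↦ D
    C ↦ B
    D ↦ C

A->DAB, B->D, C->B, D->C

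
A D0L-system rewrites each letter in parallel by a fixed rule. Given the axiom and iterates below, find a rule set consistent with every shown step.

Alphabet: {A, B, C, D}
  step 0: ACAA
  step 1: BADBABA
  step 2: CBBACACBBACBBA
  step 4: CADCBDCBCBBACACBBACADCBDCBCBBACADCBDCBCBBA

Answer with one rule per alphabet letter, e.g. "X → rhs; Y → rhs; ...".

A->BA, B->CB, C->D, D->CA

  step 1 ⇒ step 2: BADBABA ⇒ CB·BA·CA·CB·BA·CB·BA
    A ↦ BA
    B ↦ CB
    D ↦ CA
  step 0 ⇒ step 1: ACAA ⇒ BA·D·BA·BA
    C ↦ D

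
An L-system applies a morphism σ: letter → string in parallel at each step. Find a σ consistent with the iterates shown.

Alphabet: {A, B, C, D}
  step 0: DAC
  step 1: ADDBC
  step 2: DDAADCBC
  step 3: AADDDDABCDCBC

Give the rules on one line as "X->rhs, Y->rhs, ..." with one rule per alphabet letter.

A->DD, B->DC, C->BC, D->A

  step 2 ⇒ step 3: DDAADCBC ⇒ A·A·DD·DD·A·BC·DC·BC
    A ↦ DD
    B ↦ DC
    C ↦ BC
    D ↦ A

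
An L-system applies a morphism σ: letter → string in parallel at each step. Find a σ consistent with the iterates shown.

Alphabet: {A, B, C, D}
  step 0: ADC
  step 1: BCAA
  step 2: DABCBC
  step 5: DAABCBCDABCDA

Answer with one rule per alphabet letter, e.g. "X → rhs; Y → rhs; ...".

  step 1 ⇒ step 2: BCAA ⇒ D·A·BC·BC
    A ↦ BC
    B ↦ D
    C ↦ A
  step 0 ⇒ step 1: ADC ⇒ BC·A·A
    D ↦ A

A->BC, B->D, C->A, D->A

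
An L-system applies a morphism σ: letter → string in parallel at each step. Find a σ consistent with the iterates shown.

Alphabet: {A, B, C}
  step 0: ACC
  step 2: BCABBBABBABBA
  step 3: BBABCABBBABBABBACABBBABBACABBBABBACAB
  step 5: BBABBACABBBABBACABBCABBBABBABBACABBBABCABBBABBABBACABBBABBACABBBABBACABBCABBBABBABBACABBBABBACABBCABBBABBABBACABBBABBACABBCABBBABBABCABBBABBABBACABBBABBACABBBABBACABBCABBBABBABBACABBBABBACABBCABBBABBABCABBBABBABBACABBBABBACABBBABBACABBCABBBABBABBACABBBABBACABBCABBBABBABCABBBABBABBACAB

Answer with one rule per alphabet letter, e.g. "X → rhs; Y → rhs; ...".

  step 2 ⇒ step 3: BCABBBABBABBA ⇒ BBA·B·CAB·BBA·BBA·BBA·CAB·BBA·BBA·CAB·BBA·BBA·CAB
    A ↦ CAB
    B ↦ BBA
    C ↦ B

A->CAB, B->BBA, C->B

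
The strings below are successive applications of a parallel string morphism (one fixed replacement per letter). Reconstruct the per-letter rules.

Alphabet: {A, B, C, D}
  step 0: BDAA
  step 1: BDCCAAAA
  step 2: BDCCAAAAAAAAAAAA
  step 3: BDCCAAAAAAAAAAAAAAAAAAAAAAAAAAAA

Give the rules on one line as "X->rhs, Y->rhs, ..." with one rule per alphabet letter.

A->AA, B->BD, C->AA, D->CC

  step 2 ⇒ step 3: BDCCAAAAAAAAAAAA ⇒ BD·CC·AA·AA·AA·AA·AA·AA·AA·AA·AA·AA·AA·AA·AA·AA
    A ↦ AA
    B ↦ BD
    C ↦ AA
    D ↦ CC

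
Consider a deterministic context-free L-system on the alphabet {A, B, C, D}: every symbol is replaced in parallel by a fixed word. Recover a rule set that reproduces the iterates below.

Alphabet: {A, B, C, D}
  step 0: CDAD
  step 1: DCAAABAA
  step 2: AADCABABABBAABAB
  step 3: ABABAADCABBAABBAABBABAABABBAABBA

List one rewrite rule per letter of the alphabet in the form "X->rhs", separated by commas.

A->AB, B->BA, C->DC, D->AA

  step 2 ⇒ step 3: AADCABABABBAABAB ⇒ AB·AB·AA·DC·AB·BA·AB·BA·AB·BA·BA·AB·AB·BA·AB·BA
    A ↦ AB
    B ↦ BA
    C ↦ DC
    D ↦ AA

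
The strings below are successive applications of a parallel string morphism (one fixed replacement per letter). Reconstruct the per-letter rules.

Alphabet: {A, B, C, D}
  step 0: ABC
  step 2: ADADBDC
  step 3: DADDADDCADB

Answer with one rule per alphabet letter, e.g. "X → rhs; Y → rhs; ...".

A->D, B->DC, C->B, D->AD

  step 2 ⇒ step 3: ADADBDC ⇒ D·AD·D·AD·DC·AD·B
    A ↦ D
    B ↦ DC
    C ↦ B
    D ↦ AD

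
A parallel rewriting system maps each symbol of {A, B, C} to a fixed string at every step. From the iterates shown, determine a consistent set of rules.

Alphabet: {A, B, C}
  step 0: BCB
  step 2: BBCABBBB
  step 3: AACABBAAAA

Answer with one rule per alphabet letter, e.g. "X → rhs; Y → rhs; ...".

A->BB, B->A, C->CA

  step 2 ⇒ step 3: BBCABBBB ⇒ A·A·CA·BB·A·A·A·A
    A ↦ BB
    B ↦ A
    C ↦ CA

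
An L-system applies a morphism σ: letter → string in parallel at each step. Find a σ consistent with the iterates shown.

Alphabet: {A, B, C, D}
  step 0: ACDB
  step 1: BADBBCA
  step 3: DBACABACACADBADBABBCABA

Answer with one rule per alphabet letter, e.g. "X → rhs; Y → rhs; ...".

  step 0 ⇒ step 1: ACDB ⇒ BA·D·BB·CA
    A ↦ BA
    B ↦ CA
    C ↦ D
    D ↦ BB

A->BA, B->CA, C->D, D->BB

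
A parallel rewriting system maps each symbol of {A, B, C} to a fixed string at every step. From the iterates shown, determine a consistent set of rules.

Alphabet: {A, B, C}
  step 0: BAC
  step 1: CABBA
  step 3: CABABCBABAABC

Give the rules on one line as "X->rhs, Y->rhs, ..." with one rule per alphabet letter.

  step 0 ⇒ step 1: BAC ⇒ C·AB·BA
    A ↦ AB
    B ↦ C
    C ↦ BA

A->AB, B->C, C->BA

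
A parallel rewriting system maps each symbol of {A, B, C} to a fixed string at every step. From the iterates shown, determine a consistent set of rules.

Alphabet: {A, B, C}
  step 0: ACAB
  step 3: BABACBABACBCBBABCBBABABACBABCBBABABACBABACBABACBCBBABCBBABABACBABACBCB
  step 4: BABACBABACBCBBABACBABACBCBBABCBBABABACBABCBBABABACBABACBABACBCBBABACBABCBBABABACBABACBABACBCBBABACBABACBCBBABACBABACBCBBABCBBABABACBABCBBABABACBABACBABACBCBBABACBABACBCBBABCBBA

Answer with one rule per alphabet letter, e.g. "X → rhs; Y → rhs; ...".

  step 3 ⇒ step 4: BABACBABACBCBBABCBBABABACBABCBBABABACBABACBABACBCBBABCBBABABACBABACBCB ⇒ BA·BAC·BA·BAC·BCB·BA·BAC·BA·BAC·BCB·BA·BCB·BA·BA·BAC·BA·BCB·BA·BA·BAC·BA·BAC·BA·BAC·BCB·BA·BAC·BA·BCB·BA·BA·BAC·BA·BAC·BA·BAC·BCB·BA·BAC·BA·BAC·BCB·BA·BAC·BA·BAC·BCB·BA·BCB·BA·BA·BAC·BA·BCB·BA·BA·BAC·BA·BAC·BA·BAC·BCB·BA·BAC·BA·BAC·BCB·BA·BCB·BA
    A ↦ BAC
    B ↦ BA
    C ↦ BCB

A->BAC, B->BA, C->BCB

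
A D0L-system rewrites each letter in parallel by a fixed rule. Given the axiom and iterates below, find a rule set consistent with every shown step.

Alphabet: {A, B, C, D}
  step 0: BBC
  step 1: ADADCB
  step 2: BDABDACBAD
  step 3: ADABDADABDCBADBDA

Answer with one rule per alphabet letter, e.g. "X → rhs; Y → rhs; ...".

  step 2 ⇒ step 3: BDABDACBAD ⇒ AD·A·BD·AD·A·BD·CB·AD·BD·A
    A ↦ BD
    B ↦ AD
    C ↦ CB
    D ↦ A

A->BD, B->AD, C->CB, D->A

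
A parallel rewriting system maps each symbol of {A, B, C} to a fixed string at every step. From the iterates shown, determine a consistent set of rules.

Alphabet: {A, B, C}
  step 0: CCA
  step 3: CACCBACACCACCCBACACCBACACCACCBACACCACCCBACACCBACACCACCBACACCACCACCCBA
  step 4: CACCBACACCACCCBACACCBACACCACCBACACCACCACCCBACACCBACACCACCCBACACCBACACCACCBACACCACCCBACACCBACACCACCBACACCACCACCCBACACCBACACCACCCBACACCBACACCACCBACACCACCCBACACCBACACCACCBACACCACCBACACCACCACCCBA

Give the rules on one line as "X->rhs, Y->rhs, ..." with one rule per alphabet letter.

  step 3 ⇒ step 4: CACCBACACCACCCBACACCBACACCACCBACACCACCCBACACCBACACCACCBACACCACCACCCBA ⇒ CAC·CBA·CAC·CAC·C·CBA·CAC·CBA·CAC·CAC·CBA·CAC·CAC·CAC·C·CBA·CAC·CBA·CAC·CAC·C·CBA·CAC·CBA·CAC·CAC·CBA·CAC·CAC·C·CBA·CAC·CBA·CAC·CAC·CBA·CAC·CAC·CAC·C·CBA·CAC·CBA·CAC·CAC·C·CBA·CAC·CBA·CAC·CAC·CBA·CAC·CAC·C·CBA·CAC·CBA·CAC·CAC·CBA·CAC·CAC·CBA·CAC·CAC·CAC·C·CBA
    A ↦ CBA
    B ↦ C
    C ↦ CAC

A->CBA, B->C, C->CAC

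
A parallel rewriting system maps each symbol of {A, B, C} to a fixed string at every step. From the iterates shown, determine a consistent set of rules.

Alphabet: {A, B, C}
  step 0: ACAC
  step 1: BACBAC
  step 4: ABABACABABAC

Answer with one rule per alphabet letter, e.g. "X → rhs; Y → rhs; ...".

  step 0 ⇒ step 1: ACAC ⇒ B·AC·B·AC
    A ↦ B
    C ↦ AC
    B ↦ A  (constrained at step 1)

A->B, B->A, C->AC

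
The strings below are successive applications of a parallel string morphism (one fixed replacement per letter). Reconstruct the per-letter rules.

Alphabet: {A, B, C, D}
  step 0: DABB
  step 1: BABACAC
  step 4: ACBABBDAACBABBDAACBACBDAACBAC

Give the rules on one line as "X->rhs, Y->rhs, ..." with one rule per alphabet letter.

  step 0 ⇒ step 1: DABB ⇒ BA·B·AC·AC
    A ↦ B
    B ↦ AC
    D ↦ BA
    C ↦ DA  (constrained at step 1)

A->B, B->AC, C->DA, D->BA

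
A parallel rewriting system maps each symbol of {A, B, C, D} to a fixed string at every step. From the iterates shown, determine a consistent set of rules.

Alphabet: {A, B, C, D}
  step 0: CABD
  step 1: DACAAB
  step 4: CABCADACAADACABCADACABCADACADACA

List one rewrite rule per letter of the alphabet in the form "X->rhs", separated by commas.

  step 0 ⇒ step 1: CABD ⇒ DA·CA·A·B
    A ↦ CA
    B ↦ A
    C ↦ DA
    D ↦ B

A->CA, B->A, C->DA, D->B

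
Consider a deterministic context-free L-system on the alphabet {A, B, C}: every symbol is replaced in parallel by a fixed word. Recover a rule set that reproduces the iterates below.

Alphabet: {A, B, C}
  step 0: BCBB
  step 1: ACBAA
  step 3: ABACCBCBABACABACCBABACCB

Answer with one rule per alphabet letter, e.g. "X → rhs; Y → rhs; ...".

A->BAC, B->A, C->CB

  step 0 ⇒ step 1: BCBB ⇒ A·CB·A·A
    B ↦ A
    C ↦ CB
    A ↦ BAC  (constrained at step 1)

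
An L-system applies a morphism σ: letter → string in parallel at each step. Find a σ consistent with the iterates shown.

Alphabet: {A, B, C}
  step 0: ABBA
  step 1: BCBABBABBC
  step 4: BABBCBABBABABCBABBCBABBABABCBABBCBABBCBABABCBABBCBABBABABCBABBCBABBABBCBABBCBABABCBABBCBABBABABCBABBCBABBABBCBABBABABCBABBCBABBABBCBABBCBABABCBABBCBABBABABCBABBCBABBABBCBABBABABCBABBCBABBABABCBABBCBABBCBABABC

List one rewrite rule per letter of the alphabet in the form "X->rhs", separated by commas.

A->BC, B->BAB, C->ABC

  step 0 ⇒ step 1: ABBA ⇒ BC·BAB·BAB·BC
    A ↦ BC
    B ↦ BAB
    C ↦ ABC  (constrained at step 1)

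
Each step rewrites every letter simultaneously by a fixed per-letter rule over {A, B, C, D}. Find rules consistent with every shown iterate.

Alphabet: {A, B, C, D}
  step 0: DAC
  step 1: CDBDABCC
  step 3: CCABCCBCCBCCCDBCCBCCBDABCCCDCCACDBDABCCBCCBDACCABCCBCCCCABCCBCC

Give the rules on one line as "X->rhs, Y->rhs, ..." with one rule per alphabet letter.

A->BDA, B->CCA, C->BCC, D->CD

  step 0 ⇒ step 1: DAC ⇒ CD·BDA·BCC
    A ↦ BDA
    C ↦ BCC
    D ↦ CD
    B ↦ CCA  (constrained at step 1)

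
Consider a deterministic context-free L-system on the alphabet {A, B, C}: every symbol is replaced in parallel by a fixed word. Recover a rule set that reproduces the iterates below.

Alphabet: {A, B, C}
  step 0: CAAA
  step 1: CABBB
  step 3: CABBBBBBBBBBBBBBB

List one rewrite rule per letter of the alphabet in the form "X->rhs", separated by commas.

  step 0 ⇒ step 1: CAAA ⇒ CA·B·B·B
    A ↦ B
    C ↦ CA
    B ↦ BB  (constrained at step 1)

A->B, B->BB, C->CA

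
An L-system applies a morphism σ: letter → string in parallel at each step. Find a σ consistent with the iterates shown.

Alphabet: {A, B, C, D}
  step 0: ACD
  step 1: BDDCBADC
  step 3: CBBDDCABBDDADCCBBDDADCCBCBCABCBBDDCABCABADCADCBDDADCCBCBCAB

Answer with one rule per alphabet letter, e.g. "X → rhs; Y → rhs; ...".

A->BDD, B->CAB, C->CB, D->ADC

  step 0 ⇒ step 1: ACD ⇒ BDD·CB·ADC
    A ↦ BDD
    C ↦ CB
    D ↦ ADC
    B ↦ CAB  (constrained at step 1)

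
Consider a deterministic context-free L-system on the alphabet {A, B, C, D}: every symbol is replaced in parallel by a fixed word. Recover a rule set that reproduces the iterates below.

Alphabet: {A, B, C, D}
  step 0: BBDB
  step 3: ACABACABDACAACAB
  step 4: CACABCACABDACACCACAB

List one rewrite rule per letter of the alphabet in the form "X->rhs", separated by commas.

  step 3 ⇒ step 4: ACABACABDACAACAB ⇒ C·A·C·AB·C·A·C·AB·DA·C·A·C·C·A·C·AB
    A ↦ C
    B ↦ AB
    C ↦ A
    D ↦ DA

A->C, B->AB, C->A, D->DA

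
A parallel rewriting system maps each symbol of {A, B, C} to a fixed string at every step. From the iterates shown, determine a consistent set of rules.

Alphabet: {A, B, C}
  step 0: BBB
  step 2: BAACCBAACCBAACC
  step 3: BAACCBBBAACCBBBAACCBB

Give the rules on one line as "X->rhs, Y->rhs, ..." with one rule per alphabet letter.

  step 2 ⇒ step 3: BAACCBAACCBAACC ⇒ BAA·C·C·B·B·BAA·C·C·B·B·BAA·C·C·B·B
    A ↦ C
    B ↦ BAA
    C ↦ B

A->C, B->BAA, C->B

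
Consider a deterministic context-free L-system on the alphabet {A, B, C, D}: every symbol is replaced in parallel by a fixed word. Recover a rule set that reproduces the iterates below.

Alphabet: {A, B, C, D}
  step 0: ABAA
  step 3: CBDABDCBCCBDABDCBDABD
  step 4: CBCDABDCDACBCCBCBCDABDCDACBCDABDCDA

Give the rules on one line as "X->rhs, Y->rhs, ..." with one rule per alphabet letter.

A->BD, B->C, C->CB, D->DA

  step 3 ⇒ step 4: CBDABDCBCCBDABDCBDABD ⇒ CB·C·DA·BD·C·DA·CB·C·CB·CB·C·DA·BD·C·DA·CB·C·DA·BD·C·DA
    A ↦ BD
    B ↦ C
    C ↦ CB
    D ↦ DA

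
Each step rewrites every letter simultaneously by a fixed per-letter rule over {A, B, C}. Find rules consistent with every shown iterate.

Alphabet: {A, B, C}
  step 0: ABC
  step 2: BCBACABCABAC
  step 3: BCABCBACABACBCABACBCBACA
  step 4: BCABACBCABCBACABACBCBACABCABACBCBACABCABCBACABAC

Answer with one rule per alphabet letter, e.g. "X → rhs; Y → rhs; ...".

  step 3 ⇒ step 4: BCABCBACABACBCABACBCBACA ⇒ BC·A·BAC·BC·A·BC·BAC·A·BAC·BC·BAC·A·BC·A·BAC·BC·BAC·A·BC·A·BC·BAC·A·BAC
    A ↦ BAC
    B ↦ BC
    C ↦ A

A->BAC, B->BC, C->A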